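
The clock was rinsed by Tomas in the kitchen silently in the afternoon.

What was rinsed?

'the clock' marks the patient of the rinsing event.

the clock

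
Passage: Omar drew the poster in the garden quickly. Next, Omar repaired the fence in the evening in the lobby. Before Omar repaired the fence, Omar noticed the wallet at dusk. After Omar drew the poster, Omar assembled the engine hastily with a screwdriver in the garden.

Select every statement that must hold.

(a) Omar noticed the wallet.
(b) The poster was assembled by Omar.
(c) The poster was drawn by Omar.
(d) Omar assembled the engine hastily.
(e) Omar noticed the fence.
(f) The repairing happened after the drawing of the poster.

(a), (c), (d), (f)

(a) Entailed — this follows by dropping conjuncts from the noticing event's description.
(b) Not entailed — Omar assembled the engine, not the poster; the poster belongs to the drawing event.
(c) Entailed — this follows by dropping conjuncts from the drawing event's description.
(d) Entailed — dropping 'in the garden', 'with a screwdriver' leaves a sub-description the original still satisfies.
(e) Not entailed — Omar noticed the wallet, not the fence; the fence belongs to the repairing event.
(f) Entailed — the narrative places the drawing before the repairing.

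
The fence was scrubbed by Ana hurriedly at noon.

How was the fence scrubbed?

'hurriedly' marks the manner of the scrubbing event.

hurriedly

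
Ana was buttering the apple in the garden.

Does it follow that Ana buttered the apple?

'was buttering' is progressive; for an accomplishment like 'butter the apple', it doesn't entail completion.

no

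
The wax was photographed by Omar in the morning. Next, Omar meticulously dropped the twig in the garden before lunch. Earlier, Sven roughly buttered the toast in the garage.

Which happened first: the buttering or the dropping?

the buttering

The connectives place the buttering before the dropping.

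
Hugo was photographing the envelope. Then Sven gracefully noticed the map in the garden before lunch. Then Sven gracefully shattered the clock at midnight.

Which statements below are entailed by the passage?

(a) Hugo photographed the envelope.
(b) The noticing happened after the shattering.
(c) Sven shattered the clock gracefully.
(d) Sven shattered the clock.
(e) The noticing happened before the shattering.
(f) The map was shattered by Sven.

(a) Not entailed — 'was photographing' is progressive on an accomplishment; it does not entail the completed 'photographed'.
(b) Not entailed — the narrative places the noticing before the shattering, not after.
(c) Entailed — the original entails any weakening of itself; this just drops 'at midnight'.
(d) Entailed — the original entails any weakening of itself; this just drops 'at midnight', 'gracefully'.
(e) Entailed — the narrative places the noticing before the shattering.
(f) Not entailed — Sven shattered the clock, not the map; the map belongs to the noticing event.

(c), (d), (e)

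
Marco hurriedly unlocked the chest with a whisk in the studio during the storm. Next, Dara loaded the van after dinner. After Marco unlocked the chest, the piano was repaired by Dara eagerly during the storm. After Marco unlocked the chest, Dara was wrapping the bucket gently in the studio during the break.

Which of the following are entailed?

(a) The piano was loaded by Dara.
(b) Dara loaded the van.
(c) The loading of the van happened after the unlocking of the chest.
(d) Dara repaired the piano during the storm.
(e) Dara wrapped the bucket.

(b), (c), (d)

(a) Not entailed — Dara loaded the van, not the piano; the piano belongs to the repairing event.
(b) Entailed — the original entails any weakening of itself; this just drops 'after dinner'.
(c) Entailed — the narrative places the unlocking before the loading.
(d) Entailed — this follows by dropping conjuncts from the repairing event's description.
(e) Not entailed — 'was wrapping' is progressive on an accomplishment; it does not entail the completed 'wrapped'.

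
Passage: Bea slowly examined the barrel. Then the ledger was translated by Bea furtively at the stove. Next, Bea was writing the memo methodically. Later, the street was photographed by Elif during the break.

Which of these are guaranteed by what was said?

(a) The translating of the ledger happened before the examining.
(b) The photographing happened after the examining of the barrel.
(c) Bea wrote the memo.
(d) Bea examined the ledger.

(b)

(a) Not entailed — the narrative places the examining before the translating, not after.
(b) Entailed — the narrative places the examining before the photographing.
(c) Not entailed — 'was writing' is progressive on an accomplishment; it does not entail the completed 'wrote'.
(d) Not entailed — Bea examined the barrel, not the ledger; the ledger belongs to the translating event.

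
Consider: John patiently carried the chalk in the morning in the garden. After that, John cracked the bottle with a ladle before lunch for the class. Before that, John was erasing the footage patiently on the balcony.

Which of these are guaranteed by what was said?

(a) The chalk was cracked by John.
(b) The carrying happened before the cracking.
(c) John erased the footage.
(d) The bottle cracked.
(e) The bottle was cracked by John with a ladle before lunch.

(b), (d), (e)

(a) Not entailed — John cracked the bottle, not the chalk; the chalk belongs to the carrying event.
(b) Entailed — the narrative places the carrying before the cracking.
(c) Not entailed — 'was erasing' is progressive on an accomplishment; it does not entail the completed 'erased'.
(d) Entailed — 'John cracked the bottle' is causative; it entails the inchoative 'the bottle cracked'.
(e) Entailed — every conjunct here is already in the original cracking event.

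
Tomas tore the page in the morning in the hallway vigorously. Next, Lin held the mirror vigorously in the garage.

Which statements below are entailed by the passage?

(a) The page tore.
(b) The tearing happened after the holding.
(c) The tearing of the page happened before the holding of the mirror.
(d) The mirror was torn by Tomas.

(a) Entailed — 'Tomas tore the page' is causative; it entails the inchoative 'the page tore'.
(b) Not entailed — the narrative places the tearing before the holding, not after.
(c) Entailed — the narrative places the tearing before the holding.
(d) Not entailed — Tomas tore the page, not the mirror; the mirror belongs to the holding event.

(a), (c)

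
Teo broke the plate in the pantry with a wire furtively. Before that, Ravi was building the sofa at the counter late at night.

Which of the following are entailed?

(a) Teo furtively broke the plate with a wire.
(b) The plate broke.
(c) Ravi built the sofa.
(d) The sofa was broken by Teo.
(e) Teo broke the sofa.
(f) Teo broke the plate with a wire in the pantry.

(a) Entailed — the original entails any weakening of itself; this just drops 'in the pantry'.
(b) Entailed — 'Teo broke the plate' is causative; it entails the inchoative 'the plate broke'.
(c) Not entailed — 'was building' is progressive on an accomplishment; it does not entail the completed 'built'.
(d) Not entailed — Teo broke the plate, not the sofa; the sofa belongs to the building event.
(e) Not entailed — Teo broke the plate, not the sofa; the sofa belongs to the building event.
(f) Entailed — the original entails any weakening of itself; this just drops 'furtively'.

(a), (b), (f)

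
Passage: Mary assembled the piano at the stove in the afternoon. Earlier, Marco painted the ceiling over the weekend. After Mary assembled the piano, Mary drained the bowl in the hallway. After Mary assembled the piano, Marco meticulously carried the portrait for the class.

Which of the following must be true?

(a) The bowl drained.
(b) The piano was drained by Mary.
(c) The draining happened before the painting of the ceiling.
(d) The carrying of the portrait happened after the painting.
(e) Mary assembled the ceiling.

(a), (d)

(a) Entailed — 'Mary drained the bowl' is causative; it entails the inchoative 'the bowl drained'.
(b) Not entailed — Mary drained the bowl, not the piano; the piano belongs to the assembling event.
(c) Not entailed — the narrative places the painting before the draining, not after.
(d) Entailed — the narrative places the painting before the carrying.
(e) Not entailed — Mary assembled the piano, not the ceiling; the ceiling belongs to the painting event.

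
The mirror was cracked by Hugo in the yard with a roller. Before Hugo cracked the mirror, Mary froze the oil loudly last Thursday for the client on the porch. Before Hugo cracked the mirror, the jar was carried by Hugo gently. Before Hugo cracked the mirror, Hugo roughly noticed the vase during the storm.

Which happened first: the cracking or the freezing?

The connectives place the freezing before the cracking.

the freezing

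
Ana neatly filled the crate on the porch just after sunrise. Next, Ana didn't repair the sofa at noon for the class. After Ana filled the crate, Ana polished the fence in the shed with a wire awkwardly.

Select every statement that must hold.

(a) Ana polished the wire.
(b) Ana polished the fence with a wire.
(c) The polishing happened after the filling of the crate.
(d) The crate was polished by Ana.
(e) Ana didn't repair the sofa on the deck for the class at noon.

(b), (c), (e)

(a) Not entailed — the wire is the instrument, not what was polished.
(b) Entailed — this follows by dropping conjuncts from the polishing event's description.
(c) Entailed — the narrative places the filling before the polishing.
(d) Not entailed — Ana polished the fence, not the crate; the crate belongs to the filling event.
(e) Entailed — under negation, adding a further restriction is entailed: if no such repairing event occurred, none occurred on the deck either.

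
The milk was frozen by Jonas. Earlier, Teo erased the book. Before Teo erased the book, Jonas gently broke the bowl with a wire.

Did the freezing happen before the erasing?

no

The narrative orders the erasing before the freezing.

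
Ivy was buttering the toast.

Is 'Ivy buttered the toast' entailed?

'was buttering' is progressive; for an accomplishment like 'butter the toast', it doesn't entail completion.

no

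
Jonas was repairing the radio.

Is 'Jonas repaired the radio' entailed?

no

'was repairing' is progressive; for an accomplishment like 'repair the radio', it doesn't entail completion.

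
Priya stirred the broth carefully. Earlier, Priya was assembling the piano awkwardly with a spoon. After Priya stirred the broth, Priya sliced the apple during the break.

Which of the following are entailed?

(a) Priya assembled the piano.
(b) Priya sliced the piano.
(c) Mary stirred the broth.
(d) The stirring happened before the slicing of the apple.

(d)

(a) Not entailed — 'was assembling' is progressive on an accomplishment; it does not entail the completed 'assembled'.
(b) Not entailed — Priya sliced the apple, not the piano; the piano belongs to the assembling event.
(c) Not entailed — the passage has Priya stirring the broth, not Mary.
(d) Entailed — the narrative places the stirring before the slicing.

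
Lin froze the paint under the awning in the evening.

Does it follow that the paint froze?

'Lin froze the paint' is the causative; it entails the inchoative 'the paint froze'.

yes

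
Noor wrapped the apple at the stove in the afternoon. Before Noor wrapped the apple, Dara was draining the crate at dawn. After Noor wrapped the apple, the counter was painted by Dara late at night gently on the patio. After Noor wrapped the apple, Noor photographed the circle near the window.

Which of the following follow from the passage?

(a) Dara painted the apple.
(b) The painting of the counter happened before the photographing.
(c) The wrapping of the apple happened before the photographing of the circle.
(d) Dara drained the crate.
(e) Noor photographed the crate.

(c)

(a) Not entailed — Dara painted the counter, not the apple; the apple belongs to the wrapping event.
(b) Not entailed — the narrative doesn't order the painting relative to the photographing.
(c) Entailed — the narrative places the wrapping before the photographing.
(d) Not entailed — 'was draining' is progressive on an accomplishment; it does not entail the completed 'drained'.
(e) Not entailed — Noor photographed the circle, not the crate; the crate belongs to the draining event.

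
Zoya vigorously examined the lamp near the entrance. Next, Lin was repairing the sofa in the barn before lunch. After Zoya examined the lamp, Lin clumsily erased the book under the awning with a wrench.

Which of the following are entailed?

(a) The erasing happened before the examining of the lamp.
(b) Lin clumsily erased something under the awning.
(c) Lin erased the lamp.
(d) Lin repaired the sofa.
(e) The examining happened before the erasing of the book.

(a) Not entailed — the narrative places the examining before the erasing, not after.
(b) Entailed — this follows by dropping conjuncts from the erasing event's description.
(c) Not entailed — Lin erased the book, not the lamp; the lamp belongs to the examining event.
(d) Not entailed — 'was repairing' is progressive on an accomplishment; it does not entail the completed 'repaired'.
(e) Entailed — the narrative places the examining before the erasing.

(b), (e)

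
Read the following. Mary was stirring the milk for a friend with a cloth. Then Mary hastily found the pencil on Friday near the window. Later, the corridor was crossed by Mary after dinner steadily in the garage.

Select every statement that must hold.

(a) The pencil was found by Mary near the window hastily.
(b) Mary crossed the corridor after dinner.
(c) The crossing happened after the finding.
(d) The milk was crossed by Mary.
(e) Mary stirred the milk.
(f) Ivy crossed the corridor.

(a), (b), (c), (e)

(a) Entailed — dropping 'on Friday' leaves a sub-description the original still satisfies.
(b) Entailed — every conjunct here is already in the original crossing event.
(c) Entailed — the narrative places the finding before the crossing.
(d) Not entailed — Mary crossed the corridor, not the milk; the milk belongs to the stirring event.
(e) Entailed — 'stir' is an activity; 'was stirring' entails that some stirring happened, so 'stirred' holds.
(f) Not entailed — the passage has Mary crossing the corridor, not Ivy.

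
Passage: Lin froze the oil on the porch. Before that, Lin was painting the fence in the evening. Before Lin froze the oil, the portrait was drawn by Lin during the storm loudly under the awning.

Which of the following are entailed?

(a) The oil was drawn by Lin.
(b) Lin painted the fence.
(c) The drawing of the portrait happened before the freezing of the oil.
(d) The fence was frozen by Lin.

(c)

(a) Not entailed — Lin drew the portrait, not the oil; the oil belongs to the freezing event.
(b) Not entailed — 'was painting' is progressive on an accomplishment; it does not entail the completed 'painted'.
(c) Entailed — the narrative places the drawing before the freezing.
(d) Not entailed — Lin froze the oil, not the fence; the fence belongs to the painting event.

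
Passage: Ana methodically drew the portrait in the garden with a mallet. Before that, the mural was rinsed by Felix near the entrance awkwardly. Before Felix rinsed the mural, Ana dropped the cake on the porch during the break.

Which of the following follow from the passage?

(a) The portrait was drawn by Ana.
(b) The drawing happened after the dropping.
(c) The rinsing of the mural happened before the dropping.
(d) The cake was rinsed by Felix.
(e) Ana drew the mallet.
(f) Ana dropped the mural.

(a) Entailed — dropping 'in the garden', 'with a mallet', 'methodically' leaves a sub-description the original still satisfies.
(b) Entailed — the narrative places the dropping before the drawing.
(c) Not entailed — the narrative places the dropping before the rinsing, not after.
(d) Not entailed — Felix rinsed the mural, not the cake; the cake belongs to the dropping event.
(e) Not entailed — the mallet is the instrument, not what was drawn.
(f) Not entailed — Ana dropped the cake, not the mural; the mural belongs to the rinsing event.

(a), (b)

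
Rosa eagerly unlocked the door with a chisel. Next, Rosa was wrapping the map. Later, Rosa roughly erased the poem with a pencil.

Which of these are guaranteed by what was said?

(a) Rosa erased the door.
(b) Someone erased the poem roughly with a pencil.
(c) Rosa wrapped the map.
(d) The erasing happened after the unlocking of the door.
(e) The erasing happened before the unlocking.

(b), (d)

(a) Not entailed — Rosa erased the poem, not the door; the door belongs to the unlocking event.
(b) Entailed — generalizing the agent leaves a sub-description the original still satisfies.
(c) Not entailed — 'was wrapping' is progressive on an accomplishment; it does not entail the completed 'wrapped'.
(d) Entailed — the narrative places the unlocking before the erasing.
(e) Not entailed — the narrative places the unlocking before the erasing, not after.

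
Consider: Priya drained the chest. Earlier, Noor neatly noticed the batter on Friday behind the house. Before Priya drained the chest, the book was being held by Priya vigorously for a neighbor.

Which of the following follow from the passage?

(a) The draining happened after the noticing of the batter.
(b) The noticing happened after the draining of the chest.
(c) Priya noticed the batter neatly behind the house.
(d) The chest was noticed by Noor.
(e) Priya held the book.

(a), (e)

(a) Entailed — the narrative places the noticing before the draining.
(b) Not entailed — the narrative places the noticing before the draining, not after.
(c) Not entailed — the passage has Noor noticing the batter, not Priya.
(d) Not entailed — Noor noticed the batter, not the chest; the chest belongs to the draining event.
(e) Entailed — 'hold' is an activity; 'was holding' entails that some holding happened, so 'held' holds.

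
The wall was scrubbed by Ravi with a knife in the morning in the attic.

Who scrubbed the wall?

'Ravi' marks the agent of the scrubbing event.

Ravi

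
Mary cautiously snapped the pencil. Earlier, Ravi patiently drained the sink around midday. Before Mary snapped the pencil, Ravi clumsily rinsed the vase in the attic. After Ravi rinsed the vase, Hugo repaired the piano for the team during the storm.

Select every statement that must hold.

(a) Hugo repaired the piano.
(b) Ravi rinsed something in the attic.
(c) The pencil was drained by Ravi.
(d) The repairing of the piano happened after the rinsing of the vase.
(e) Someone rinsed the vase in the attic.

(a) Entailed — this follows by dropping conjuncts from the repairing event's description.
(b) Entailed — every conjunct here is already in the original rinsing event.
(c) Not entailed — Ravi drained the sink, not the pencil; the pencil belongs to the snapping event.
(d) Entailed — the narrative places the rinsing before the repairing.
(e) Entailed — dropping 'clumsily' and generalizing the agent leaves a sub-description the original still satisfies.

(a), (b), (d), (e)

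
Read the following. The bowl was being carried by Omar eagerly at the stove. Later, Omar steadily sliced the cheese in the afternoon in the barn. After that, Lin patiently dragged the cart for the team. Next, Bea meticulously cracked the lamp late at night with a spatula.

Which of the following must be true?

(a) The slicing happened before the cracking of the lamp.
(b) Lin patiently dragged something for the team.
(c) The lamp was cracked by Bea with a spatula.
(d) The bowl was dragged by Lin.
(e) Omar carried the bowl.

(a) Entailed — the narrative places the slicing before the cracking.
(b) Entailed — this follows by dropping conjuncts from the dragging event's description.
(c) Entailed — this follows by dropping conjuncts from the cracking event's description.
(d) Not entailed — Lin dragged the cart, not the bowl; the bowl belongs to the carrying event.
(e) Entailed — 'carry' is an activity; 'was carrying' entails that some carrying happened, so 'carried' holds.

(a), (b), (c), (e)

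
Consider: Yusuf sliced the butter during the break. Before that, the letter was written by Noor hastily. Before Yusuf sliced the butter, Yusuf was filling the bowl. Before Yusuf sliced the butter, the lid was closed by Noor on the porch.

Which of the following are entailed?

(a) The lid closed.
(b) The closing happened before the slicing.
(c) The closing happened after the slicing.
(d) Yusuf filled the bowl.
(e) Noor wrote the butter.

(a), (b)

(a) Entailed — 'Noor closed the lid' is causative; it entails the inchoative 'the lid closed'.
(b) Entailed — the narrative places the closing before the slicing.
(c) Not entailed — the narrative places the closing before the slicing, not after.
(d) Not entailed — 'was filling' is progressive on an accomplishment; it does not entail the completed 'filled'.
(e) Not entailed — Noor wrote the letter, not the butter; the butter belongs to the slicing event.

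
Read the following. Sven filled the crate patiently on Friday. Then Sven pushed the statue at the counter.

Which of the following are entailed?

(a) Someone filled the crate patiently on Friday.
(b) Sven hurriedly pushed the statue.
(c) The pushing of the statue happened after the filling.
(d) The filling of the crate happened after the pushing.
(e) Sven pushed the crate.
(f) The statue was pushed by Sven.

(a), (c), (f)

(a) Entailed — every conjunct here is already in the original filling event.
(b) Not entailed — 'hurriedly' adds information not in the original event.
(c) Entailed — the narrative places the filling before the pushing.
(d) Not entailed — the narrative places the filling before the pushing, not after.
(e) Not entailed — Sven pushed the statue, not the crate; the crate belongs to the filling event.
(f) Entailed — dropping 'at the counter' leaves a sub-description the original still satisfies.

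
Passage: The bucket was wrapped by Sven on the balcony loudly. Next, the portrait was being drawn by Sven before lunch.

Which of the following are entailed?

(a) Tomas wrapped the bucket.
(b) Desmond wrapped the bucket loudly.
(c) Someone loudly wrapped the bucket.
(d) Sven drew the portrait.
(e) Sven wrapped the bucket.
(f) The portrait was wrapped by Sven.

(a) Not entailed — the passage has Sven wrapping the bucket, not Tomas.
(b) Not entailed — the passage has Sven wrapping the bucket, not Desmond.
(c) Entailed — this follows by dropping conjuncts from the wrapping event's description.
(d) Not entailed — 'was drawing' is progressive on an accomplishment; it does not entail the completed 'drew'.
(e) Entailed — dropping 'on the balcony', 'loudly' leaves a sub-description the original still satisfies.
(f) Not entailed — Sven wrapped the bucket, not the portrait; the portrait belongs to the drawing event.

(c), (e)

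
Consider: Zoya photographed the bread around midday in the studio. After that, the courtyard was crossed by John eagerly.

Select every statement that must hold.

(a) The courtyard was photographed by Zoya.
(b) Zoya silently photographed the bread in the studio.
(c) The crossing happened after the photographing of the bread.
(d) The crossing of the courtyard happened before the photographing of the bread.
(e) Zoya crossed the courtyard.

(c)

(a) Not entailed — Zoya photographed the bread, not the courtyard; the courtyard belongs to the crossing event.
(b) Not entailed — 'silently' adds information not in the original event.
(c) Entailed — the narrative places the photographing before the crossing.
(d) Not entailed — the narrative places the photographing before the crossing, not after.
(e) Not entailed — the passage has John crossing the courtyard, not Zoya.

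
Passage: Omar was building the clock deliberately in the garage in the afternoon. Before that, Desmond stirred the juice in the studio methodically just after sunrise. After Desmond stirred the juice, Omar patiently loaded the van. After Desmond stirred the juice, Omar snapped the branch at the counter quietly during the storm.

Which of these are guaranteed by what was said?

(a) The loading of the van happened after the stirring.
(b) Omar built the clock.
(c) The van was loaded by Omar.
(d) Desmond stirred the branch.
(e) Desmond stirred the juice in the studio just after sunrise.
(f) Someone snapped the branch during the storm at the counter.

(a), (c), (e), (f)

(a) Entailed — the narrative places the stirring before the loading.
(b) Not entailed — 'was building' is progressive on an accomplishment; it does not entail the completed 'built'.
(c) Entailed — every conjunct here is already in the original loading event.
(d) Not entailed — Desmond stirred the juice, not the branch; the branch belongs to the snapping event.
(e) Entailed — dropping 'methodically' leaves a sub-description the original still satisfies.
(f) Entailed — every conjunct here is already in the original snapping event.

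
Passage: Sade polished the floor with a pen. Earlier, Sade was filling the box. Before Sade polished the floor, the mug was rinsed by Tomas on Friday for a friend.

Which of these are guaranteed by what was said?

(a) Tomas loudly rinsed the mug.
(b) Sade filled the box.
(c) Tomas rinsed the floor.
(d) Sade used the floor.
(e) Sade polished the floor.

(a) Not entailed — 'loudly' adds information not in the original event.
(b) Not entailed — 'was filling' is progressive on an accomplishment; it does not entail the completed 'filled'.
(c) Not entailed — Tomas rinsed the mug, not the floor; the floor belongs to the polishing event.
(d) Not entailed — the floor is the patient, not an instrument — Sade used a pen.
(e) Entailed — every conjunct here is already in the original polishing event.

(e)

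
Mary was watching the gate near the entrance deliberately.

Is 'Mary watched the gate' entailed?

yes

'watch' is atelic; if Mary was watching the gate, then Mary watched the gate (for some time).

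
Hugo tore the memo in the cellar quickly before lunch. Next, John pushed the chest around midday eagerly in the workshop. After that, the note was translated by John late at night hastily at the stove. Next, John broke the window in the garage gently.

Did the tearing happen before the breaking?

The narrative orders the tearing before the breaking.

yes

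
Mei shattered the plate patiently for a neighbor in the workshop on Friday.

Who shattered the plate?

'Mei' marks the agent of the shattering event.

Mei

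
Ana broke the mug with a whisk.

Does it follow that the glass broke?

Nothing is said about any glass; only the mug is affected.

no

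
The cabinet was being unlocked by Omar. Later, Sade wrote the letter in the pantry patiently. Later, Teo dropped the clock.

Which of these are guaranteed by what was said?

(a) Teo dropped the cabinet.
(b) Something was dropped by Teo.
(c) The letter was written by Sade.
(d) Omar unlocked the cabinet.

(b), (c)

(a) Not entailed — Teo dropped the clock, not the cabinet; the cabinet belongs to the unlocking event.
(b) Entailed — this follows by dropping conjuncts from the dropping event's description.
(c) Entailed — dropping 'patiently', 'in the pantry' leaves a sub-description the original still satisfies.
(d) Not entailed — 'was unlocking' is progressive on an accomplishment; it does not entail the completed 'unlocked'.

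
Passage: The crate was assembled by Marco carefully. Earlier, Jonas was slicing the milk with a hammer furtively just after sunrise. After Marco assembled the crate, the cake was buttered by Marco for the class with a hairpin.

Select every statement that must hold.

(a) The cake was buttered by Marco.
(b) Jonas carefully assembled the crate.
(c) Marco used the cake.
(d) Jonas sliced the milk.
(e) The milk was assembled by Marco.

(a)

(a) Entailed — this follows by dropping conjuncts from the buttering event's description.
(b) Not entailed — the passage has Marco assembling the crate, not Jonas.
(c) Not entailed — the cake is the patient, not an instrument — Marco used a hairpin.
(d) Not entailed — 'was slicing' is progressive on an accomplishment; it does not entail the completed 'sliced'.
(e) Not entailed — Marco assembled the crate, not the milk; the milk belongs to the slicing event.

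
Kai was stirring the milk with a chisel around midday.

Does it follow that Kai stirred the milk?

'stir' is atelic; if Kai was stirring the milk, then Kai stirred the milk (for some time).

yes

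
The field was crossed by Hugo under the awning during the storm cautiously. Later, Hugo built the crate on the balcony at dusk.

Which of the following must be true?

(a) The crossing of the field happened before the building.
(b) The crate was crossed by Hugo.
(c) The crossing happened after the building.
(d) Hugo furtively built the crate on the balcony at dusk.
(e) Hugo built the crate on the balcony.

(a), (e)

(a) Entailed — the narrative places the crossing before the building.
(b) Not entailed — Hugo crossed the field, not the crate; the crate belongs to the building event.
(c) Not entailed — the narrative places the crossing before the building, not after.
(d) Not entailed — 'furtively' adds information not in the original event.
(e) Entailed — every conjunct here is already in the original building event.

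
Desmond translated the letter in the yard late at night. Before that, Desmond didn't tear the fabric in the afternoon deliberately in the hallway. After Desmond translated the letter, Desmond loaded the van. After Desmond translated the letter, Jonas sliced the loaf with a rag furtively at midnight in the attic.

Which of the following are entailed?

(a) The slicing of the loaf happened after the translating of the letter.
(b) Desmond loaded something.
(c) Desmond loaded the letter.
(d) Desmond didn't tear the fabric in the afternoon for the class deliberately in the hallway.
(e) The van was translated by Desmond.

(a) Entailed — the narrative places the translating before the slicing.
(b) Entailed — the original entails any weakening of itself; this just generalizes the patient.
(c) Not entailed — Desmond loaded the van, not the letter; the letter belongs to the translating event.
(d) Entailed — under negation, adding a further restriction is entailed: if no such tearing event occurred, none occurred for the class either.
(e) Not entailed — Desmond translated the letter, not the van; the van belongs to the loading event.

(a), (b), (d)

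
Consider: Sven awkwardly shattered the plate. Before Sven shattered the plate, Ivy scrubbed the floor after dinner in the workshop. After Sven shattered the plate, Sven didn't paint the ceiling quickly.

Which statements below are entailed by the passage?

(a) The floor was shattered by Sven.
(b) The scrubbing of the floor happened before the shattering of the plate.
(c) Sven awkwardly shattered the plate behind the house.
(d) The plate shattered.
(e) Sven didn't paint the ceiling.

(a) Not entailed — Sven shattered the plate, not the floor; the floor belongs to the scrubbing event.
(b) Entailed — the narrative places the scrubbing before the shattering.
(c) Not entailed — 'behind the house' adds information not in the original event.
(d) Entailed — 'Sven shattered the plate' is causative; it entails the inchoative 'the plate shattered'.
(e) Not entailed — dropping 'quickly' under negation is not valid — the original leaves open that Sven painted the ceiling some other way.

(b), (d)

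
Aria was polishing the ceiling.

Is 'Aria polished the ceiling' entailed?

yes

'polish' is atelic; if Aria was polishing the ceiling, then Aria polished the ceiling (for some time).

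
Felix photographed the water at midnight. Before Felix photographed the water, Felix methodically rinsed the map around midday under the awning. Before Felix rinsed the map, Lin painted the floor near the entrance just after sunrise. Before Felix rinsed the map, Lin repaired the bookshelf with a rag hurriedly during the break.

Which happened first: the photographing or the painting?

The connectives place the painting before the photographing.

the painting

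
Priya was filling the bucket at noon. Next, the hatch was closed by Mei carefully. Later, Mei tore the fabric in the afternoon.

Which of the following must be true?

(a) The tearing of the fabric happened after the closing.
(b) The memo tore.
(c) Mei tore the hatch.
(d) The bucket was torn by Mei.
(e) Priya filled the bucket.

(a)

(a) Entailed — the narrative places the closing before the tearing.
(b) Not entailed — the fabric is what tore, not the memo.
(c) Not entailed — Mei tore the fabric, not the hatch; the hatch belongs to the closing event.
(d) Not entailed — Mei tore the fabric, not the bucket; the bucket belongs to the filling event.
(e) Not entailed — 'was filling' is progressive on an accomplishment; it does not entail the completed 'filled'.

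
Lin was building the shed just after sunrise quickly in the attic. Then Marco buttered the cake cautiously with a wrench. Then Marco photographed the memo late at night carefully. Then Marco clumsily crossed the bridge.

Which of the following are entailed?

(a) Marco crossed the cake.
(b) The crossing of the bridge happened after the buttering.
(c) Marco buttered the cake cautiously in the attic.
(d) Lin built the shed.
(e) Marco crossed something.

(a) Not entailed — Marco crossed the bridge, not the cake; the cake belongs to the buttering event.
(b) Entailed — the narrative places the buttering before the crossing.
(c) Not entailed — 'in the attic' adds information not in the original event.
(d) Not entailed — 'was building' is progressive on an accomplishment; it does not entail the completed 'built'.
(e) Entailed — dropping 'clumsily' and generalizing the patient leaves a sub-description the original still satisfies.

(b), (e)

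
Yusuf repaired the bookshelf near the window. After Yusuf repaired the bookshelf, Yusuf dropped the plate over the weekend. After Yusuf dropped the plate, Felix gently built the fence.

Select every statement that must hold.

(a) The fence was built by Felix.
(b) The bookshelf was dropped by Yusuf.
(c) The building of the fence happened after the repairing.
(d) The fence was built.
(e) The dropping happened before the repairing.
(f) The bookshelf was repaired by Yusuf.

(a) Entailed — every conjunct here is already in the original building event.
(b) Not entailed — Yusuf dropped the plate, not the bookshelf; the bookshelf belongs to the repairing event.
(c) Entailed — the narrative places the repairing before the building.
(d) Entailed — dropping 'gently' and generalizing the agent leaves a sub-description the original still satisfies.
(e) Not entailed — the narrative places the repairing before the dropping, not after.
(f) Entailed — dropping 'near the window' leaves a sub-description the original still satisfies.

(a), (c), (d), (f)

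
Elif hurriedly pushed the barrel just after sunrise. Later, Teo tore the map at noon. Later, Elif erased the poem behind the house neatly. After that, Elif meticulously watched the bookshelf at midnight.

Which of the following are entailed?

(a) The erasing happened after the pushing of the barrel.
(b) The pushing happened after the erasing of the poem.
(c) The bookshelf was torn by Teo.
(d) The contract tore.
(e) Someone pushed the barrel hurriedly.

(a) Entailed — the narrative places the pushing before the erasing.
(b) Not entailed — the narrative places the pushing before the erasing, not after.
(c) Not entailed — Teo tore the map, not the bookshelf; the bookshelf belongs to the watching event.
(d) Not entailed — the map is what tore, not the contract.
(e) Entailed — the original entails any weakening of itself; this just drops 'just after sunrise' and generalizes the agent.

(a), (e)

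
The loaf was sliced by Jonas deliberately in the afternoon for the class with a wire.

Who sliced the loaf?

Jonas

'Jonas' marks the agent of the slicing event.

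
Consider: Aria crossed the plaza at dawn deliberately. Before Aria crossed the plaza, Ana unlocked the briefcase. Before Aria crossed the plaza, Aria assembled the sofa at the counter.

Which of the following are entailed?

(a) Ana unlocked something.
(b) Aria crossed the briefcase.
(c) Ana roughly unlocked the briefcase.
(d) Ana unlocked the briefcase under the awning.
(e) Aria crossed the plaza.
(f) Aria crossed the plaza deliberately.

(a) Entailed — every conjunct here is already in the original unlocking event.
(b) Not entailed — Aria crossed the plaza, not the briefcase; the briefcase belongs to the unlocking event.
(c) Not entailed — 'roughly' adds information not in the original event.
(d) Not entailed — 'under the awning' adds information not in the original event.
(e) Entailed — dropping 'at dawn', 'deliberately' leaves a sub-description the original still satisfies.
(f) Entailed — the original entails any weakening of itself; this just drops 'at dawn'.

(a), (e), (f)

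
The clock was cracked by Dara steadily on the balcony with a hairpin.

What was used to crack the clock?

a hairpin

'with a hairpin' marks the instrument of the cracking event.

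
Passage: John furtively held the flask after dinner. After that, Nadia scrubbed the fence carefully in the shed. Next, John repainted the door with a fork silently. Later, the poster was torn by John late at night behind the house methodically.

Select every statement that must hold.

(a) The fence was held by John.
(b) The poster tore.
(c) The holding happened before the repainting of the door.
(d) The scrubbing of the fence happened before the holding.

(a) Not entailed — John held the flask, not the fence; the fence belongs to the scrubbing event.
(b) Entailed — 'John tore the poster' is causative; it entails the inchoative 'the poster tore'.
(c) Entailed — the narrative places the holding before the repainting.
(d) Not entailed — the narrative places the holding before the scrubbing, not after.

(b), (c)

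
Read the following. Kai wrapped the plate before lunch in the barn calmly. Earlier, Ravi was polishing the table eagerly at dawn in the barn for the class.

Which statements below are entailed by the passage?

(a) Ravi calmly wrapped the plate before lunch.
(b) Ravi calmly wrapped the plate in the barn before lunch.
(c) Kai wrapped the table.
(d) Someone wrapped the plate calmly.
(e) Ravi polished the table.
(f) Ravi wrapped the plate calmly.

(a) Not entailed — the passage has Kai wrapping the plate, not Ravi.
(b) Not entailed — the passage has Kai wrapping the plate, not Ravi.
(c) Not entailed — Kai wrapped the plate, not the table; the table belongs to the polishing event.
(d) Entailed — the original entails any weakening of itself; this just drops 'in the barn', 'before lunch' and generalizes the agent.
(e) Entailed — 'polish' is an activity; 'was polishing' entails that some polishing happened, so 'polished' holds.
(f) Not entailed — the passage has Kai wrapping the plate, not Ravi.

(d), (e)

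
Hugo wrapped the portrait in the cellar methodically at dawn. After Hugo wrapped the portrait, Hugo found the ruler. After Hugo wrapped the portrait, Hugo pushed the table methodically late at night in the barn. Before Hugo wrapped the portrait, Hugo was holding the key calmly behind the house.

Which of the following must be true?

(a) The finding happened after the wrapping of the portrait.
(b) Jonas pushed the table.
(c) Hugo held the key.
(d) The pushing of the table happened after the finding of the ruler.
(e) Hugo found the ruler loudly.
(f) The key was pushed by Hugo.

(a), (c)

(a) Entailed — the narrative places the wrapping before the finding.
(b) Not entailed — the passage has Hugo pushing the table, not Jonas.
(c) Entailed — 'hold' is an activity; 'was holding' entails that some holding happened, so 'held' holds.
(d) Not entailed — the narrative doesn't order the finding relative to the pushing.
(e) Not entailed — 'loudly' adds information not in the original event.
(f) Not entailed — Hugo pushed the table, not the key; the key belongs to the holding event.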